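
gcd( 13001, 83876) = 1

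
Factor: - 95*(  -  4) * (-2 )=-760 = - 2^3*5^1 * 19^1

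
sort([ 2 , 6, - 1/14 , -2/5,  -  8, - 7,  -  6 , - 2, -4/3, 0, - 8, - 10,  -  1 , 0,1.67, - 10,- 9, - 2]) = [ - 10, - 10, - 9, - 8, - 8, - 7 ,  -  6, - 2, - 2, - 4/3,-1,-2/5, - 1/14,  0,0,1.67,  2,6 ] 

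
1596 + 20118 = 21714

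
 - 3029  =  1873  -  4902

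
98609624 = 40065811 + 58543813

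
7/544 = 7/544 = 0.01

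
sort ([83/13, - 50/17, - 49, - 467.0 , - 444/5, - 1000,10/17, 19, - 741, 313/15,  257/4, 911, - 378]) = [ - 1000 , - 741, - 467.0, - 378, - 444/5, - 49,  -  50/17,10/17, 83/13,  19 , 313/15,  257/4,911]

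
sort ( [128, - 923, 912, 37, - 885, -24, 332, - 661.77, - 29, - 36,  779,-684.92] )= [ - 923,-885, - 684.92, - 661.77, - 36,  -  29, - 24,37,  128, 332, 779, 912 ] 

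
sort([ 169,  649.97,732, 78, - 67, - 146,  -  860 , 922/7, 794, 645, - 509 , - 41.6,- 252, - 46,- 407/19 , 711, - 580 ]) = [ - 860, -580, - 509, - 252,-146, - 67,-46,  -  41.6,-407/19, 78,922/7, 169, 645 , 649.97  ,  711,732,794] 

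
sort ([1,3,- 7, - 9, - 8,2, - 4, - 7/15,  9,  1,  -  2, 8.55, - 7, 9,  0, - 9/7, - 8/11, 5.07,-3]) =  [ - 9,- 8, - 7, - 7, - 4, - 3,-2, - 9/7, - 8/11, - 7/15, 0 , 1, 1,2,3,5.07,  8.55,9, 9 ]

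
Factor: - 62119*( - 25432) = 2^3 * 11^1 * 17^2 * 62119^1= 1579810408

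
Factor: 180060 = 2^2 * 3^1*5^1*3001^1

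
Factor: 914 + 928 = 2^1*3^1*307^1  =  1842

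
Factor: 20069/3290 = 61/10 = 2^( - 1)*5^( - 1)*61^1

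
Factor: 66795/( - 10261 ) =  - 3^1*5^1*31^( - 1 )* 61^1*73^1*331^( - 1) 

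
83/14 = 83/14 = 5.93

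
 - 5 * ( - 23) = 115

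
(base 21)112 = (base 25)IE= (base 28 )gg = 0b111010000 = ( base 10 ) 464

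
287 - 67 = 220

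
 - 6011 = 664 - 6675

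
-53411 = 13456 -66867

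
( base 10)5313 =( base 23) A10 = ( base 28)6LL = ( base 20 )d5d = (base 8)12301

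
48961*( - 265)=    - 12974665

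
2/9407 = 2/9407=0.00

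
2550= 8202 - 5652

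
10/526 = 5/263 = 0.02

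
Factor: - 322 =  -2^1*7^1*23^1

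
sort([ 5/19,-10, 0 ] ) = [ - 10,0,5/19]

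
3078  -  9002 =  - 5924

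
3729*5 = 18645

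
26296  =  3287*8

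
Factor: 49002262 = 2^1*17^3*4987^1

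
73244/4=18311 = 18311.00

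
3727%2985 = 742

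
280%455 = 280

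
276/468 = 23/39 = 0.59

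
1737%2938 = 1737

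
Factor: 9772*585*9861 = 2^2*3^3*5^1*7^1*13^1*19^1*173^1*349^1 =56371589820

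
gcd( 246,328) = 82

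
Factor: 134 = 2^1*67^1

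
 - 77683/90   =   - 77683/90=-863.14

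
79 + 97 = 176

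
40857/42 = 972 + 11/14=972.79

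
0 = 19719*0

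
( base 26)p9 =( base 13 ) 3b9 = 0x293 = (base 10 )659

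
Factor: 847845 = 3^2*5^1 * 83^1 * 227^1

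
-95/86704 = -95/86704 = - 0.00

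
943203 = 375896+567307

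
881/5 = 881/5 = 176.20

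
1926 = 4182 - 2256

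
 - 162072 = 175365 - 337437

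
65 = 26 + 39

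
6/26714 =3/13357 =0.00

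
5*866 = 4330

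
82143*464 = 38114352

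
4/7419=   4/7419  =  0.00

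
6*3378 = 20268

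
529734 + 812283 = 1342017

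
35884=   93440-57556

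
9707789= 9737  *997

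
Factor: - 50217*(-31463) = 3^1 * 19^1 * 73^1*431^1*881^1 = 1579977471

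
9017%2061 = 773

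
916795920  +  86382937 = 1003178857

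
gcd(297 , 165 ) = 33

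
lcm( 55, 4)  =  220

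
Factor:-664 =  - 2^3*83^1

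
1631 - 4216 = - 2585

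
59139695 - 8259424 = 50880271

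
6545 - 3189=3356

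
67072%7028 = 3820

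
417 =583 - 166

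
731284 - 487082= 244202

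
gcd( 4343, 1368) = 1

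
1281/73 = 17 + 40/73   =  17.55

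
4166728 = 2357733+1808995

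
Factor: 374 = 2^1*11^1*17^1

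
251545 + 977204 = 1228749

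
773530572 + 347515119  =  1121045691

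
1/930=1/930 = 0.00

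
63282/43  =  63282/43 = 1471.67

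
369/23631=123/7877=0.02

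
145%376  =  145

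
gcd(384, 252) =12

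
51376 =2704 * 19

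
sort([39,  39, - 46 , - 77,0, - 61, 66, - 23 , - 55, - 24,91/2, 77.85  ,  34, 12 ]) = [  -  77, - 61, - 55, - 46, - 24, - 23,  0,12,34, 39, 39, 91/2,66, 77.85 ]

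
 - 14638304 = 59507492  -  74145796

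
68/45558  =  34/22779 = 0.00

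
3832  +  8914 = 12746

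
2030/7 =290 = 290.00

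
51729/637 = 81 + 132/637=81.21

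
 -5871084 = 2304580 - 8175664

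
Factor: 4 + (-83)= -79 = -79^1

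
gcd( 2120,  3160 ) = 40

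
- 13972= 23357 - 37329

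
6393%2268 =1857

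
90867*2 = 181734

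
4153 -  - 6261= 10414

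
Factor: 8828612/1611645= 2^2*3^( -1 )*5^( - 1)*7^ (-1 )*13^1*41^2*  101^1*15349^( - 1 ) 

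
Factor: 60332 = 2^2*15083^1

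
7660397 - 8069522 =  - 409125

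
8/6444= 2/1611 = 0.00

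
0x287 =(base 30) lh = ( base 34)J1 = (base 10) 647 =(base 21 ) 19H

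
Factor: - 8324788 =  - 2^2*131^1*15887^1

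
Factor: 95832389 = 47^1 * 293^1*6959^1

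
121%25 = 21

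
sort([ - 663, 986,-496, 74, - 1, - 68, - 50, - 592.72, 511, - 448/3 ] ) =[ - 663,  -  592.72,-496, - 448/3, - 68, - 50, - 1,74,511, 986]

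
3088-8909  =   - 5821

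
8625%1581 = 720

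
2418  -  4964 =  - 2546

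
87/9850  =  87/9850 = 0.01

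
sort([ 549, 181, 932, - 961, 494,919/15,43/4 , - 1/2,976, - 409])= [  -  961 , -409, - 1/2,43/4, 919/15,  181,494,549,932,976] 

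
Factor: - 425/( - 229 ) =5^2*17^1* 229^( - 1)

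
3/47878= 3/47878 = 0.00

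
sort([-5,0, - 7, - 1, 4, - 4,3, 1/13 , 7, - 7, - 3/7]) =[ - 7, - 7,-5, - 4, - 1, - 3/7,0, 1/13,3,4,7]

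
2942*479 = 1409218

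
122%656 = 122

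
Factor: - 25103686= - 2^1*37^1 * 339239^1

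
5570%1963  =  1644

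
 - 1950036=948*( - 2057)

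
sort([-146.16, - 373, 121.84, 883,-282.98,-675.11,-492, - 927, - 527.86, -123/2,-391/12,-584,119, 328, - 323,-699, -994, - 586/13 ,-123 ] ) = [-994, - 927, -699,-675.11,- 584, - 527.86,-492, - 373, - 323, - 282.98, - 146.16,-123,-123/2, - 586/13,  -  391/12, 119,121.84, 328, 883]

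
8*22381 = 179048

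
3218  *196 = 630728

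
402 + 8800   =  9202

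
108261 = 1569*69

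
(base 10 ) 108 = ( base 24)4C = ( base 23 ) 4g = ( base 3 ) 11000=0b1101100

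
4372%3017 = 1355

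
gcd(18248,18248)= 18248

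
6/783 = 2/261= 0.01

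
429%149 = 131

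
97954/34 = 2881 = 2881.00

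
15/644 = 15/644 = 0.02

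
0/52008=0 = 0.00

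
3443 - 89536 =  - 86093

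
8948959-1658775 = 7290184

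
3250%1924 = 1326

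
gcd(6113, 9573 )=1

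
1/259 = 1/259 = 0.00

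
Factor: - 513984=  - 2^6*3^1  *2677^1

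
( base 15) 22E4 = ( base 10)7414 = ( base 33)6QM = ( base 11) 5630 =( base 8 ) 16366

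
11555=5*2311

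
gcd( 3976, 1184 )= 8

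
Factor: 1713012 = 2^2*3^1 * 7^1*20393^1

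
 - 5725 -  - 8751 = 3026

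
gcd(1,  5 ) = 1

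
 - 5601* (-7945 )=44499945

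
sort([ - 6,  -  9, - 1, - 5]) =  [ - 9, - 6, - 5,  -  1]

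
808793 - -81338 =890131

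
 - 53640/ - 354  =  8940/59 =151.53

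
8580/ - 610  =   - 858/61 = -14.07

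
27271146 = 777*35098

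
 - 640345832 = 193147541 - 833493373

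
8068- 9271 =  - 1203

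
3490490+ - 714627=2775863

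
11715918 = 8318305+3397613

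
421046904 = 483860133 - 62813229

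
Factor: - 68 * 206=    -2^3*17^1*103^1 =- 14008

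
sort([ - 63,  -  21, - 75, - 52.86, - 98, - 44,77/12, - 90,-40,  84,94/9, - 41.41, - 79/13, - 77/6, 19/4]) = [- 98, - 90, -75, - 63,  -  52.86, -44, - 41.41, - 40, - 21, - 77/6, - 79/13,19/4, 77/12,94/9,84]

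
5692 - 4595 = 1097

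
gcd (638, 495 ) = 11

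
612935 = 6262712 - 5649777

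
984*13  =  12792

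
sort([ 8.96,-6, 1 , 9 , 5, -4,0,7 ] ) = [ - 6, - 4, 0,1,5, 7, 8.96,9]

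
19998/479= 41+359/479 = 41.75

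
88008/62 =44004/31 = 1419.48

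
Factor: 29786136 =2^3*3^1*479^1*2591^1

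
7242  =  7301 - 59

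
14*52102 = 729428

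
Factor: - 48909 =-3^1*7^1*17^1*137^1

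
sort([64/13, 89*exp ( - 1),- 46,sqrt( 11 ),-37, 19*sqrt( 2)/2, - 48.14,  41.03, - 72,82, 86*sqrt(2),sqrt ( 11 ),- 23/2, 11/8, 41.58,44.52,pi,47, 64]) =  [-72, - 48.14, - 46, - 37, - 23/2, 11/8,  pi,  sqrt( 11),  sqrt(11),64/13,19*sqrt( 2) /2,89  *exp( - 1),41.03, 41.58,44.52,47, 64, 82, 86*sqrt( 2 )] 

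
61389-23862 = 37527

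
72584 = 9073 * 8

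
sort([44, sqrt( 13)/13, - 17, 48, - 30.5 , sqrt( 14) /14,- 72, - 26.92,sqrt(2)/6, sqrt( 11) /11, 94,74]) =[ - 72, - 30.5, - 26.92, - 17,sqrt ( 2)/6, sqrt( 14 )/14,sqrt( 13)/13,sqrt( 11)/11, 44 , 48,74, 94 ]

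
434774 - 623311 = -188537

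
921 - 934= - 13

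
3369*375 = 1263375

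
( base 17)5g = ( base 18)5b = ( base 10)101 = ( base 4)1211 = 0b1100101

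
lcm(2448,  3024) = 51408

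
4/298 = 2/149 = 0.01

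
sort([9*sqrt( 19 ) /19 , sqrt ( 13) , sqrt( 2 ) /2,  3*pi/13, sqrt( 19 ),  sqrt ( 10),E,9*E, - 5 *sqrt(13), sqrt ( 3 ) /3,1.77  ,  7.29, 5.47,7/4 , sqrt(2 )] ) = [-5*sqrt ( 13 ),sqrt(3 )/3,sqrt( 2 ) /2 , 3*pi/13 , sqrt(2 ) , 7/4,1.77 , 9*sqrt (19 )/19,  E, sqrt ( 10),sqrt( 13),sqrt( 19 ),  5.47,7.29,  9*E ]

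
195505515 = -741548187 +937053702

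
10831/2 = 10831/2 = 5415.50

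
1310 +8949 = 10259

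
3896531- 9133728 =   -  5237197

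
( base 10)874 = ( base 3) 1012101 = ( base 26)17g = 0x36a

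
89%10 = 9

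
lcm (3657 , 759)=40227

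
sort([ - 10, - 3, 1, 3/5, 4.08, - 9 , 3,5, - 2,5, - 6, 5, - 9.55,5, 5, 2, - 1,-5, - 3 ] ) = [-10, - 9.55, - 9, - 6, - 5, - 3, - 3, - 2, - 1, 3/5 , 1,2, 3,4.08, 5,5, 5, 5,5 ] 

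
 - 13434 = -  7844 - 5590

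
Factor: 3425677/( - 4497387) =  - 3^( - 1)*31^ ( - 1)*37^(-1)*79^1*103^1*421^1*1307^ ( - 1)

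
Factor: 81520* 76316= 2^6 * 5^1 *1019^1*19079^1 = 6221280320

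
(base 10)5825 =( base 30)6E5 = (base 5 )141300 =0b1011011000001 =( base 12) 3455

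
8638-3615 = 5023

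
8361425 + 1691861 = 10053286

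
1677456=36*46596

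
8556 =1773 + 6783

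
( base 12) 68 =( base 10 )80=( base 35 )2a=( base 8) 120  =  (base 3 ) 2222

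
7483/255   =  7483/255 = 29.35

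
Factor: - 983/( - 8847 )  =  1/9 = 3^( - 2) 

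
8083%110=53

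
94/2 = 47 =47.00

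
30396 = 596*51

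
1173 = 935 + 238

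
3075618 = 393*7826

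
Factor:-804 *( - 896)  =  720384=2^9  *  3^1*7^1*67^1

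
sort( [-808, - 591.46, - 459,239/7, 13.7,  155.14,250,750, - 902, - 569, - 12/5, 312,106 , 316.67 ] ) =[ - 902, - 808, - 591.46, - 569,-459, - 12/5,13.7,239/7,106,155.14, 250,312, 316.67,750]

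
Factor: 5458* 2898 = 15817284 = 2^2*3^2*7^1 * 23^1* 2729^1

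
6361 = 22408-16047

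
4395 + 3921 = 8316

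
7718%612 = 374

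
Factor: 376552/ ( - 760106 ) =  - 2^2 *11^2*977^( - 1) = - 484/977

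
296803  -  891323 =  - 594520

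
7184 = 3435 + 3749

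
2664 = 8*333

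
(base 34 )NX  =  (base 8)1457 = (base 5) 11230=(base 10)815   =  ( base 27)135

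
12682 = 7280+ 5402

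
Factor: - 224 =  - 2^5 * 7^1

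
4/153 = 4/153 = 0.03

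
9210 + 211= 9421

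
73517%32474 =8569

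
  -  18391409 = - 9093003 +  - 9298406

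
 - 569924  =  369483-939407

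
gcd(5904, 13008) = 48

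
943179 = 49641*19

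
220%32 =28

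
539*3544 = 1910216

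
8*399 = 3192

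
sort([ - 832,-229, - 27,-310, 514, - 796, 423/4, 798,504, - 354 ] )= [ - 832, - 796, - 354, - 310 , - 229, - 27, 423/4,504,514 , 798 ]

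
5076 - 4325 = 751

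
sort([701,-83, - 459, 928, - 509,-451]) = [ - 509,-459, - 451, - 83, 701,928] 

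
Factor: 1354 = 2^1*677^1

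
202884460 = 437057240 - 234172780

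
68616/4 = 17154 = 17154.00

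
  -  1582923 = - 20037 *79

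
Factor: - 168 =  - 2^3*3^1*7^1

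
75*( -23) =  - 1725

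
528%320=208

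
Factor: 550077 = 3^1*11^1 *79^1*  211^1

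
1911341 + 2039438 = 3950779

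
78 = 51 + 27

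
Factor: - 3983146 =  - 2^1 * 1991573^1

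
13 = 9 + 4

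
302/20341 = 302/20341 = 0.01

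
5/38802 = 5/38802 = 0.00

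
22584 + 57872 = 80456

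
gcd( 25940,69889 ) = 1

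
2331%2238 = 93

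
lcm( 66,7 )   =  462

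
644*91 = 58604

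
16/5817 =16/5817= 0.00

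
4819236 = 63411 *76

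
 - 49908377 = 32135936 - 82044313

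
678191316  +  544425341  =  1222616657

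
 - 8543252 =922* (-9266 ) 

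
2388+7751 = 10139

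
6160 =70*88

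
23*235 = 5405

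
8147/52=156 + 35/52=156.67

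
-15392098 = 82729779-98121877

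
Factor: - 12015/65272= -2^(-3 )*3^3*5^1*41^( - 1)*89^1*199^ ( - 1) 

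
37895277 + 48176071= 86071348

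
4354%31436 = 4354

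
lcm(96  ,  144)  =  288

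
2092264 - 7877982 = -5785718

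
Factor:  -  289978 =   -  2^1*13^1*19^1*587^1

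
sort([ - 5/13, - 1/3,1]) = [ - 5/13, - 1/3,1] 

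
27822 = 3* 9274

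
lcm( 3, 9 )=9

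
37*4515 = 167055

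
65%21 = 2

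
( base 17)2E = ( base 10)48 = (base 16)30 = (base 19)2A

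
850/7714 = 425/3857 =0.11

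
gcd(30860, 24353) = 1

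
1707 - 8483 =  - 6776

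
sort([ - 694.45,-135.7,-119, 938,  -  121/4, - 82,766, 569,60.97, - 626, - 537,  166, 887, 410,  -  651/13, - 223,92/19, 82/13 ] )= [- 694.45,-626 ,  -  537, - 223, - 135.7,- 119,-82, - 651/13,-121/4, 92/19, 82/13, 60.97, 166,  410, 569, 766, 887, 938]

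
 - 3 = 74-77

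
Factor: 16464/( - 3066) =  - 2^3*7^2*73^( - 1) = - 392/73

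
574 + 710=1284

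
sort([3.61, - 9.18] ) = [-9.18, 3.61 ]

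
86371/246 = 351 + 25/246 = 351.10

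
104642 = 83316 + 21326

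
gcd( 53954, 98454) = 2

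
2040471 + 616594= 2657065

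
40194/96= 418 + 11/16= 418.69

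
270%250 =20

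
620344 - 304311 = 316033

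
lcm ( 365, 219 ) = 1095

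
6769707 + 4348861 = 11118568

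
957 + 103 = 1060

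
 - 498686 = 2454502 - 2953188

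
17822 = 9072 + 8750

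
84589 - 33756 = 50833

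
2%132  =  2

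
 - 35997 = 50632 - 86629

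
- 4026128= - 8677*464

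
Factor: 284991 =3^1*7^1*41^1 * 331^1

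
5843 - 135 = 5708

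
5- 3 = 2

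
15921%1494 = 981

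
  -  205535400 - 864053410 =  - 1069588810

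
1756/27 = 65 + 1/27 = 65.04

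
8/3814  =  4/1907= 0.00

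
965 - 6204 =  - 5239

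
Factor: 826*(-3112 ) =-2570512 = - 2^4*7^1*59^1*389^1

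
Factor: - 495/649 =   -  45/59 = - 3^2*5^1*59^ ( - 1 )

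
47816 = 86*556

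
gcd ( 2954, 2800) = 14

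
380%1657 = 380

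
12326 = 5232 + 7094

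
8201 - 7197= 1004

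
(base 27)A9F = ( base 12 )4450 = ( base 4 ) 1311330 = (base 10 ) 7548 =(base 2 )1110101111100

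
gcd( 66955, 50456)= 7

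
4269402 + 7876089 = 12145491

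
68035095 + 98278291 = 166313386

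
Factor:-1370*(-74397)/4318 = 3^1 *5^1 * 17^( -1)*127^( - 1 )*137^1*24799^1=50961945/2159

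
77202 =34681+42521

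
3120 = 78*40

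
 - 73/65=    - 2 +57/65  =  - 1.12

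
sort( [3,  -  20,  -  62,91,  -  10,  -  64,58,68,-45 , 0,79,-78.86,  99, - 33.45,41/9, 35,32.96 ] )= [ - 78.86, - 64 , - 62 ,-45,- 33.45, - 20,-10, 0, 3,41/9,32.96, 35, 58,68, 79,91,99 ] 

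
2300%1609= 691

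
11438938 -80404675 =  - 68965737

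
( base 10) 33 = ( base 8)41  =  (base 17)1g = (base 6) 53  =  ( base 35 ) X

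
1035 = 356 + 679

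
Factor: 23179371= 3^1*743^1*10399^1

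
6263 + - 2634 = 3629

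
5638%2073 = 1492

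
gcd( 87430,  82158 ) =2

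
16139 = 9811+6328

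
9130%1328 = 1162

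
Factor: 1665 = 3^2*5^1  *37^1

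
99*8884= 879516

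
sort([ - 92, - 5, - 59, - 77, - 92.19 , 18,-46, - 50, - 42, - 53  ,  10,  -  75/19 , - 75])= [ - 92.19, - 92,-77,  -  75 , - 59, - 53, - 50 , -46, - 42 ,-5, - 75/19,10,18] 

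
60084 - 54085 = 5999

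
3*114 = 342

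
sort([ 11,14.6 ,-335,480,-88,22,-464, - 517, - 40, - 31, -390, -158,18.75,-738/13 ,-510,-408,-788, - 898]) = [ - 898,- 788,-517 ,  -  510, -464, - 408, - 390 ,-335,-158, - 88, - 738/13,-40, - 31, 11 , 14.6,18.75,22,  480]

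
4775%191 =0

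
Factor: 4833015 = 3^1*5^1*11^1*17^1 * 1723^1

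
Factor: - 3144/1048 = -3 = - 3^1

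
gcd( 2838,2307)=3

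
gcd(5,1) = 1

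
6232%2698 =836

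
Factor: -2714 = -2^1*23^1*59^1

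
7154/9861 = 7154/9861 = 0.73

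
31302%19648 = 11654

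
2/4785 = 2/4785 = 0.00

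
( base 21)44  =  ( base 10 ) 88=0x58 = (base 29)31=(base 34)2K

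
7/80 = 7/80 = 0.09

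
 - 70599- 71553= -142152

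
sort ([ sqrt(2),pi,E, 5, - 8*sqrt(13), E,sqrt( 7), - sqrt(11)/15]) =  [-8*sqrt( 13),-sqrt(11)/15, sqrt(2),  sqrt(7),  E,E,pi , 5]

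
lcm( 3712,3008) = 174464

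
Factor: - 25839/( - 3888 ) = 319/48 = 2^ ( - 4)*3^( - 1)*11^1*29^1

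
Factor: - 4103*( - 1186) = 4866158 = 2^1 * 11^1 * 373^1 * 593^1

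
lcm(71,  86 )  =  6106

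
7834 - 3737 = 4097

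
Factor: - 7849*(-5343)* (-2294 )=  - 2^1*3^1* 13^1* 31^1*37^1*47^1*137^1*167^1 = - 96203952858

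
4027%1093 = 748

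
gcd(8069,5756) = 1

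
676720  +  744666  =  1421386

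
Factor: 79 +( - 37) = 42 = 2^1*3^1*7^1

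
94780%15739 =346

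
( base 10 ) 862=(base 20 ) 232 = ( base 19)277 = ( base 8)1536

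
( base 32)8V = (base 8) 437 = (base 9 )348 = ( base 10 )287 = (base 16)11F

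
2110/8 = 263  +  3/4=263.75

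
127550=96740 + 30810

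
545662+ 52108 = 597770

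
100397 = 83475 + 16922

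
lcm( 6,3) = 6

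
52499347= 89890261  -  37390914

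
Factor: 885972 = 2^2*3^1*17^1*43^1*101^1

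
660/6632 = 165/1658 = 0.10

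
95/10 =9 + 1/2=9.50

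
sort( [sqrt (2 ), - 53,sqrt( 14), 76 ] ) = [ - 53,  sqrt(2),sqrt( 14),76] 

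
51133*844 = 43156252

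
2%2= 0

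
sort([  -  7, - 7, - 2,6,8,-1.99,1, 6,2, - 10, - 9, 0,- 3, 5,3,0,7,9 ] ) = [ - 10, - 9,-7, - 7, - 3,- 2, - 1.99,0,0 , 1, 2, 3, 5,6,6 , 7  ,  8,9]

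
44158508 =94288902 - 50130394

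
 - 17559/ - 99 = 177 + 4/11 = 177.36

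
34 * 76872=2613648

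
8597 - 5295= 3302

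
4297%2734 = 1563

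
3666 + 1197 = 4863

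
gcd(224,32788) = 28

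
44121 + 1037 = 45158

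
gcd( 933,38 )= 1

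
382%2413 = 382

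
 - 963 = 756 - 1719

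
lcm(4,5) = 20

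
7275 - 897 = 6378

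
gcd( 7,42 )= 7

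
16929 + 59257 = 76186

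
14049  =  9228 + 4821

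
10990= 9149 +1841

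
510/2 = 255 =255.00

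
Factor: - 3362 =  - 2^1*41^2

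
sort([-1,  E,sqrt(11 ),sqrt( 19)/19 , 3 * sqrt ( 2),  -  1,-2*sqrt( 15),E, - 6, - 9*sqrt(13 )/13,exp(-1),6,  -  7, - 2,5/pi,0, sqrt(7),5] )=[ - 2*sqrt(15),-7,-6  , - 9*sqrt(13 )/13, - 2,- 1,-1, 0 , sqrt( 19)/19,  exp( - 1 ),5/pi,sqrt(7), E,E,sqrt( 11),3*sqrt( 2),5,6]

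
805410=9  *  89490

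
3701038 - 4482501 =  - 781463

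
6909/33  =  209 + 4/11= 209.36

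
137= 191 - 54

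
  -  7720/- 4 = 1930/1 = 1930.00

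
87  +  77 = 164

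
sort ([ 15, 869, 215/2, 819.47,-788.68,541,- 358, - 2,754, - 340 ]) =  [ - 788.68, - 358, - 340, - 2,15,215/2,541, 754,819.47, 869 ] 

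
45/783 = 5/87 = 0.06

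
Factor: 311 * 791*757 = 7^1* 113^1 * 311^1*757^1 = 186222757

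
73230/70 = 1046 + 1/7  =  1046.14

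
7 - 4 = 3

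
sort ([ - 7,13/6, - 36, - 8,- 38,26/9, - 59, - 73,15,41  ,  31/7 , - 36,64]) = [-73, - 59, - 38, - 36, - 36, - 8, - 7,13/6,26/9 , 31/7,15,41,64]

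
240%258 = 240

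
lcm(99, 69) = 2277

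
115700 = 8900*13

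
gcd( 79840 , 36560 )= 80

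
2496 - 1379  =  1117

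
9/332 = 9/332 = 0.03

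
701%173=9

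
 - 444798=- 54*8237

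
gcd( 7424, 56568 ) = 8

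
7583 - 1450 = 6133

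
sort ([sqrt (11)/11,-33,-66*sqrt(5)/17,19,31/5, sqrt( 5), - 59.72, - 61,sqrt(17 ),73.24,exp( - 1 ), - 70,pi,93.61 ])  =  [-70, - 61 ,-59.72,-33 , - 66*sqrt(5 ) /17,sqrt(11) /11,exp (-1 ) , sqrt(5 ), pi, sqrt(17 ),31/5,19,73.24, 93.61 ]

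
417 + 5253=5670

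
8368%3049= 2270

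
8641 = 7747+894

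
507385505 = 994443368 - 487057863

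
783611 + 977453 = 1761064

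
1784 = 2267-483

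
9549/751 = 9549/751 = 12.72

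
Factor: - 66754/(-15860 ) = 2^(-1)*5^(-1 )*13^(  -  1 )*61^( - 1)*33377^1 = 33377/7930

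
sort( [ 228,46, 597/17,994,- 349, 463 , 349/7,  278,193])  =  [ - 349, 597/17 , 46 , 349/7,193,  228, 278, 463, 994 ] 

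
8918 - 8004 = 914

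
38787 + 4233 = 43020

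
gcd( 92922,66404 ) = 2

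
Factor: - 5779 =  - 5779^1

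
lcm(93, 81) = 2511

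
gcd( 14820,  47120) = 380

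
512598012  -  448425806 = 64172206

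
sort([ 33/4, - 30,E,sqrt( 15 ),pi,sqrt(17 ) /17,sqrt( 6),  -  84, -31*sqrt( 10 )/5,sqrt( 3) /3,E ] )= [ - 84,-30,-31*sqrt( 10) /5, sqrt(17 )/17,sqrt(3) /3, sqrt( 6 ),E, E,pi,sqrt( 15),33/4 ] 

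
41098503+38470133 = 79568636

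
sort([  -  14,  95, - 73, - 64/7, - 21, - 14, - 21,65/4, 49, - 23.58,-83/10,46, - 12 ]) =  [ - 73 ,-23.58 , - 21, - 21,  -  14, - 14, - 12,  -  64/7, - 83/10,65/4,46 , 49,95 ]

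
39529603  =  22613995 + 16915608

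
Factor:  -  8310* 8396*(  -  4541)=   316829021160 =2^3 * 3^1*5^1*19^1*239^1*277^1*2099^1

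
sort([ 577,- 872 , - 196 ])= [  -  872, -196,577]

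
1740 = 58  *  30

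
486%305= 181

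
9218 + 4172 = 13390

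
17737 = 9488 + 8249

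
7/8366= 7/8366 = 0.00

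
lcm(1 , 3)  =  3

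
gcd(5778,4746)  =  6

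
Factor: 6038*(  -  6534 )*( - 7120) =2^6*  3^3*5^1*11^2*89^1*3019^1 = 280900319040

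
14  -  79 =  -65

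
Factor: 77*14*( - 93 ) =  - 100254 = - 2^1*3^1*7^2*11^1 * 31^1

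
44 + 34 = 78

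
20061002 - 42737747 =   -  22676745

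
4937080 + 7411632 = 12348712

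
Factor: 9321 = 3^1*13^1 *239^1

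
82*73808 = 6052256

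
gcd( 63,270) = 9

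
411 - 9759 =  - 9348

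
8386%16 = 2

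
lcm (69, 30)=690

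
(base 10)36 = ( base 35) 11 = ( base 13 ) 2a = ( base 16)24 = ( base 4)210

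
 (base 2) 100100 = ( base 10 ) 36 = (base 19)1h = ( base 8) 44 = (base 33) 13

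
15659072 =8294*1888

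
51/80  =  51/80 = 0.64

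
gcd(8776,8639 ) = 1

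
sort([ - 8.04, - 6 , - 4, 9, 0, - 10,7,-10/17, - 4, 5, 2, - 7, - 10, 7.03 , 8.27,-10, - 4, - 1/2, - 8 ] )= [ - 10, - 10,  -  10, - 8.04, - 8, - 7,-6, - 4, - 4, - 4, - 10/17, - 1/2, 0, 2, 5,  7, 7.03 , 8.27,9 ] 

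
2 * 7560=15120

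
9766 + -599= 9167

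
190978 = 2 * 95489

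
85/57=85/57 = 1.49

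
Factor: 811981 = 811981^1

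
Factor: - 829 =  - 829^1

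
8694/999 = 322/37 = 8.70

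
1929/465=643/155 = 4.15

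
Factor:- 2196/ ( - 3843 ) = 2^2*7^( - 1 ) = 4/7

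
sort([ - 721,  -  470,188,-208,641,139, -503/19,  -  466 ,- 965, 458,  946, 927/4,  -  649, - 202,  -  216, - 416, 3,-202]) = [ - 965, - 721,  -  649, - 470,-466, - 416,-216, - 208, - 202 , - 202, - 503/19,3, 139,188,  927/4,458,  641, 946 ]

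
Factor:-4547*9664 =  - 43942208 = - 2^6*151^1*4547^1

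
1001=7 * 143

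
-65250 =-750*87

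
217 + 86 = 303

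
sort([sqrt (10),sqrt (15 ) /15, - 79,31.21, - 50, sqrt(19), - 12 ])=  [ - 79, - 50, - 12, sqrt ( 15 ) /15, sqrt (10), sqrt (19) , 31.21] 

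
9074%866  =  414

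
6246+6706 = 12952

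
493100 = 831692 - 338592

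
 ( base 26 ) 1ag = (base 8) 1670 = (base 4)32320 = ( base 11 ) 796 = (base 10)952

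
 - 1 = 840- 841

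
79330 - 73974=5356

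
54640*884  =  48301760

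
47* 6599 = 310153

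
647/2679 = 647/2679= 0.24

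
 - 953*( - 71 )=67663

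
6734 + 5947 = 12681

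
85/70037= 85/70037 = 0.00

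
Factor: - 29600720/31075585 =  - 5920144/6215117 = - 2^4*347^( - 1)*17911^(-1)*370009^1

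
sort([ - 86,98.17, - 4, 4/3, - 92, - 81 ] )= [ - 92,  -  86,-81, - 4,4/3,98.17 ] 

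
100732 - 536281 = -435549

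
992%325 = 17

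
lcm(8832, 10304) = 61824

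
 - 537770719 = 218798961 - 756569680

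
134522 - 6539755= - 6405233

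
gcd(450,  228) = 6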